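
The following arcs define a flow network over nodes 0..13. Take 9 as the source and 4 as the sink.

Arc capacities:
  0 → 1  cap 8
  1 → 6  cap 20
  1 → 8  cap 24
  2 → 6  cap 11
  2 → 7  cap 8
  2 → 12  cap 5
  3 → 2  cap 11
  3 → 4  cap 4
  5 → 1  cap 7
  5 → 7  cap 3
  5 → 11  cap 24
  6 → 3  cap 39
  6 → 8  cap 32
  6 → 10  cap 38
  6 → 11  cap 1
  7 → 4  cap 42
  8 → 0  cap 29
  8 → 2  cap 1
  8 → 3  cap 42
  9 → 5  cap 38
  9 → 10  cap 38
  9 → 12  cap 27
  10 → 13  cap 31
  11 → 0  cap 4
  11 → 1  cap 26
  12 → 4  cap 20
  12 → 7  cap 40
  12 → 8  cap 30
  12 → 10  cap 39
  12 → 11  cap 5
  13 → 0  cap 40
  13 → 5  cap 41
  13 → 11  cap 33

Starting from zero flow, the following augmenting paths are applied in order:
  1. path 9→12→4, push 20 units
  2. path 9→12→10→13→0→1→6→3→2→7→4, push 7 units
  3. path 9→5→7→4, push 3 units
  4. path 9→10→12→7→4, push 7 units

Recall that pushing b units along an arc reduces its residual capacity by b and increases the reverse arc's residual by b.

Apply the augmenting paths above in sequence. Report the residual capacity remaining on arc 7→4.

after path 1 (9→12→4, push 20): res(7,4)=42
after path 2 (9→12→10→13→0→1→6→3→2→7→4, push 7): res(7,4)=35
after path 3 (9→5→7→4, push 3): res(7,4)=32
after path 4 (9→10→12→7→4, push 7): res(7,4)=25

Residual capacity of (7,4): 25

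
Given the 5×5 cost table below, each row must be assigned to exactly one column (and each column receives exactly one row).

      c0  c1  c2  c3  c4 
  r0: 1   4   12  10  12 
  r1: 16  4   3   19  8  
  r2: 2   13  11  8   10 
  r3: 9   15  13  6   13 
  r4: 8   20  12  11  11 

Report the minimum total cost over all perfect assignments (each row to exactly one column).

Minimum assignment cost: 26

optimal assignment: row0→col1 (cost 4), row1→col2 (cost 3), row2→col0 (cost 2), row3→col3 (cost 6), row4→col4 (cost 11)
total = 4 + 3 + 2 + 6 + 11 = 26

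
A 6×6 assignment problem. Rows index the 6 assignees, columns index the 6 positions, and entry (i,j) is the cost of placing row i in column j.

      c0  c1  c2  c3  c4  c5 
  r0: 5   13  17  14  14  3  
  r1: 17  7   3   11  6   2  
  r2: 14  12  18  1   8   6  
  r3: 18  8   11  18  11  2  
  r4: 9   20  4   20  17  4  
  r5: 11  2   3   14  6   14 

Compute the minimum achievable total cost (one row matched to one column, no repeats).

optimal assignment: row0→col0 (cost 5), row1→col4 (cost 6), row2→col3 (cost 1), row3→col5 (cost 2), row4→col2 (cost 4), row5→col1 (cost 2)
total = 5 + 6 + 1 + 2 + 4 + 2 = 20

Minimum assignment cost: 20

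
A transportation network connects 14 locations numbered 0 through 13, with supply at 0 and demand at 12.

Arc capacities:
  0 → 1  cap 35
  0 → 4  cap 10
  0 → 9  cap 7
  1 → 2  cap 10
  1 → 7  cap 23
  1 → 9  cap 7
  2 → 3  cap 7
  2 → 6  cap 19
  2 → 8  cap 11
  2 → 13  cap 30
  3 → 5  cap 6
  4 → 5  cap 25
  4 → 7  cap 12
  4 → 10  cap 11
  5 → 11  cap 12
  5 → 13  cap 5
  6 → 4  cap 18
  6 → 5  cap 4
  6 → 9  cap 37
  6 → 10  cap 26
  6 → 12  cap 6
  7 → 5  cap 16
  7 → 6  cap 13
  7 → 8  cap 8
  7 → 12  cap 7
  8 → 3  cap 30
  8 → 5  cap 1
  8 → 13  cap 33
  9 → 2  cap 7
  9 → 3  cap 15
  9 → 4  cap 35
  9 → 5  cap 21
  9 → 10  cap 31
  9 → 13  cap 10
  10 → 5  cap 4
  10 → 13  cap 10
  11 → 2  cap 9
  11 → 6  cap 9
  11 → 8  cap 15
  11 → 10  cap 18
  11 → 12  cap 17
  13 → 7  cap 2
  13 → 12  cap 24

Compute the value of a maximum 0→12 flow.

augment #1: 0→1→7→12 bottleneck 7, total now 7
augment #2: 0→9→13→12 bottleneck 7, total now 14
augment #3: 0→1→2→6→12 bottleneck 6, total now 20
augment #4: 0→1→2→13→12 bottleneck 4, total now 24
augment #5: 0→1→9→13→12 bottleneck 3, total now 27
augment #6: 0→4→5→11→12 bottleneck 10, total now 37
augment #7: 0→1→7→5→11→12 bottleneck 2, total now 39
augment #8: 0→1→7→5→13→12 bottleneck 5, total now 44
augment #9: 0→1→7→8→13→12 bottleneck 5, total now 49

Maximum flow value: 49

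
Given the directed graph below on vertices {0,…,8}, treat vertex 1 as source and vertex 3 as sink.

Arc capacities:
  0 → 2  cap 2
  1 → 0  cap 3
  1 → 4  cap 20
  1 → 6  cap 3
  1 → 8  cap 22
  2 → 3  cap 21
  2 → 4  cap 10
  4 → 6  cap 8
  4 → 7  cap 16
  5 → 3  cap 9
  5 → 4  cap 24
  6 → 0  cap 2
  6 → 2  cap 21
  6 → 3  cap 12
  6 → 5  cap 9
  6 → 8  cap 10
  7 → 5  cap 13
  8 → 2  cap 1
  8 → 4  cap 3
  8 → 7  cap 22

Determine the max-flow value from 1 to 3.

Maximum flow value: 23

augment #1: 1→6→3 bottleneck 3, total now 3
augment #2: 1→0→2→3 bottleneck 2, total now 5
augment #3: 1→4→6→3 bottleneck 8, total now 13
augment #4: 1→8→2→3 bottleneck 1, total now 14
augment #5: 1→4→7→5→3 bottleneck 9, total now 23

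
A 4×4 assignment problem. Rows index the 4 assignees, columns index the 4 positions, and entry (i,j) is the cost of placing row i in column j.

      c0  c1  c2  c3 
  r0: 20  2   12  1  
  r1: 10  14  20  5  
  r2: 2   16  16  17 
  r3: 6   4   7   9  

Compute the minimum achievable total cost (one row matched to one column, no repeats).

optimal assignment: row0→col1 (cost 2), row1→col3 (cost 5), row2→col0 (cost 2), row3→col2 (cost 7)
total = 2 + 5 + 2 + 7 = 16

Minimum assignment cost: 16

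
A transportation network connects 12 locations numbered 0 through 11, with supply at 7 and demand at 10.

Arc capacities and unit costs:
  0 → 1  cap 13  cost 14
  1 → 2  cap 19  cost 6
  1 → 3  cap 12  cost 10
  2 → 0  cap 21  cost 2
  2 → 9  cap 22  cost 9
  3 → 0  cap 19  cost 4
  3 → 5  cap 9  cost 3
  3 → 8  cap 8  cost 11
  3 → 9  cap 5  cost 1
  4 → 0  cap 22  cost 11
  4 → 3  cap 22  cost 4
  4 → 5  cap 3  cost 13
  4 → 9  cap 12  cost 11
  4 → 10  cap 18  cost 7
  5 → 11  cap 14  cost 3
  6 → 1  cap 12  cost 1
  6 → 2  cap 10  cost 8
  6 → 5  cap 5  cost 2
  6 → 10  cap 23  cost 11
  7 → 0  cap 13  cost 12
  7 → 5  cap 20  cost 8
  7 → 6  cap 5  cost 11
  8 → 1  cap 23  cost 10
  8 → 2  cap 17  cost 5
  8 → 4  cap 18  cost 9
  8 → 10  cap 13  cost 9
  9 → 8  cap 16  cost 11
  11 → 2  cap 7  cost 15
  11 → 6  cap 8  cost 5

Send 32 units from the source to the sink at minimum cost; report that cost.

shortest-cost path #1: 7→6→10 push 5 @ unit cost 22 (adds 110)
shortest-cost path #2: 7→5→11→6→10 push 8 @ unit cost 27 (adds 216)
shortest-cost path #3: 7→5→11→2→9→8→10 push 6 @ unit cost 55 (adds 330)
shortest-cost path #4: 7→0→1→3→8→10 push 7 @ unit cost 56 (adds 392)
shortest-cost path #5: 7→0→1→3→8→4→10 push 1 @ unit cost 63 (adds 63)
shortest-cost path #6: 7→0→1→3→9→8→4→10 push 4 @ unit cost 64 (adds 256)
shortest-cost path #7: 7→0→1→2→9→8→4→10 push 1 @ unit cost 68 (adds 68)
total cost = 1435

Minimum cost for 32 units: 1435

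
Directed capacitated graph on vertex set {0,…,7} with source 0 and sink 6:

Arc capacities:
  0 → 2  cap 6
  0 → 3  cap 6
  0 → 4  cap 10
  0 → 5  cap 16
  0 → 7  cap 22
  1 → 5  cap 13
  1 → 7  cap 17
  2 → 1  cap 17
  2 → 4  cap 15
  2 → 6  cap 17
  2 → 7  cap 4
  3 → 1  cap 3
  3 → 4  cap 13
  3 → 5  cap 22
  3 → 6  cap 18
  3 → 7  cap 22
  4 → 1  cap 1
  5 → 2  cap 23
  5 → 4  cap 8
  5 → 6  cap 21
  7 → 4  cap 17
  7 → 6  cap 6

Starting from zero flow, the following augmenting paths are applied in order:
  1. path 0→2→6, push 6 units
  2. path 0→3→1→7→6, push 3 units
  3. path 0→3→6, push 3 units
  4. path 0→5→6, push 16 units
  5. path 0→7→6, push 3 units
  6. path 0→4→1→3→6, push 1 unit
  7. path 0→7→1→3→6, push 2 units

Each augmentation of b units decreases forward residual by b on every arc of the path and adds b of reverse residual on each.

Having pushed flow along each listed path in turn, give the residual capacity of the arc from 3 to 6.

Residual capacity of (3,6): 12

after path 1 (0→2→6, push 6): res(3,6)=18
after path 2 (0→3→1→7→6, push 3): res(3,6)=18
after path 3 (0→3→6, push 3): res(3,6)=15
after path 4 (0→5→6, push 16): res(3,6)=15
after path 5 (0→7→6, push 3): res(3,6)=15
after path 6 (0→4→1→3→6, push 1): res(3,6)=14
after path 7 (0→7→1→3→6, push 2): res(3,6)=12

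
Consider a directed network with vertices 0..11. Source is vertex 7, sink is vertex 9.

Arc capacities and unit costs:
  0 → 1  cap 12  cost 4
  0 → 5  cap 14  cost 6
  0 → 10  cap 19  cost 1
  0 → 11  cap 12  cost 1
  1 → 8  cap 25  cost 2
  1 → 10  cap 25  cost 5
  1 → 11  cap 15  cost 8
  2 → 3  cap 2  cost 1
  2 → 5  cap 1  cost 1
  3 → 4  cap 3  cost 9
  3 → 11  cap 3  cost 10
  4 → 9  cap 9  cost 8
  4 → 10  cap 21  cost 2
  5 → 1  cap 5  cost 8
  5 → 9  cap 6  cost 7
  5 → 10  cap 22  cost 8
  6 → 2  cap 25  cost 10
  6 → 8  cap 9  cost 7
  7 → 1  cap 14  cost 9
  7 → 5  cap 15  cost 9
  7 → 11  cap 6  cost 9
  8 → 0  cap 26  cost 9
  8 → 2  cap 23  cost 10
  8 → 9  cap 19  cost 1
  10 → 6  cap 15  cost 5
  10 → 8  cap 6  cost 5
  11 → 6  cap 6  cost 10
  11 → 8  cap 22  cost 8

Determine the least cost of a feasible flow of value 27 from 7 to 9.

shortest-cost path #1: 7→1→8→9 push 14 @ unit cost 12 (adds 168)
shortest-cost path #2: 7→5→9 push 6 @ unit cost 16 (adds 96)
shortest-cost path #3: 7→11→8→9 push 5 @ unit cost 18 (adds 90)
shortest-cost path #4: 7→11→8→2→3→4→9 push 1 @ unit cost 45 (adds 45)
shortest-cost path #5: 7→5→1→8→2→3→4→9 push 1 @ unit cost 47 (adds 47)
total cost = 446

Minimum cost for 27 units: 446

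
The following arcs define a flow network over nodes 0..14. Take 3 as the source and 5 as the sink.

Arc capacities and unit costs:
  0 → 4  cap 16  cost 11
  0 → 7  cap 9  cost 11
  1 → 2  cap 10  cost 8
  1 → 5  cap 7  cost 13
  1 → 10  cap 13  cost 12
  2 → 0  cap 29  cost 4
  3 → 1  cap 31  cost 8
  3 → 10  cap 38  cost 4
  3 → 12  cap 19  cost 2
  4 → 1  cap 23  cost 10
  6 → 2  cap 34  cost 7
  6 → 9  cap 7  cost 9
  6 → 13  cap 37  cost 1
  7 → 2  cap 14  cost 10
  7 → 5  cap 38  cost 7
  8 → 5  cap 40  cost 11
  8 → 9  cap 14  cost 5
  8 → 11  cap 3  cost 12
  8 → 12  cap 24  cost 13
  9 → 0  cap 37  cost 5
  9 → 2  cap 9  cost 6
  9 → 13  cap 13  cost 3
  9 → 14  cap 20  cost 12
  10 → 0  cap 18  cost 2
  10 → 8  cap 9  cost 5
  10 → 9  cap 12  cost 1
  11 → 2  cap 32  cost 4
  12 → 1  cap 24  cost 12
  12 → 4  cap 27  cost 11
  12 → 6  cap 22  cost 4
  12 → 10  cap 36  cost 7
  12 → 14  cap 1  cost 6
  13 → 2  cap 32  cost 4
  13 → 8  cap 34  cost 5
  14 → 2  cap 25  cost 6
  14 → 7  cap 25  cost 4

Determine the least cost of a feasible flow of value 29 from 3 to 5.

Minimum cost for 29 units: 622

shortest-cost path #1: 3→12→14→7→5 push 1 @ unit cost 19 (adds 19)
shortest-cost path #2: 3→10→8→5 push 9 @ unit cost 20 (adds 180)
shortest-cost path #3: 3→1→5 push 7 @ unit cost 21 (adds 147)
shortest-cost path #4: 3→12→6→13→8→5 push 12 @ unit cost 23 (adds 276)
total cost = 622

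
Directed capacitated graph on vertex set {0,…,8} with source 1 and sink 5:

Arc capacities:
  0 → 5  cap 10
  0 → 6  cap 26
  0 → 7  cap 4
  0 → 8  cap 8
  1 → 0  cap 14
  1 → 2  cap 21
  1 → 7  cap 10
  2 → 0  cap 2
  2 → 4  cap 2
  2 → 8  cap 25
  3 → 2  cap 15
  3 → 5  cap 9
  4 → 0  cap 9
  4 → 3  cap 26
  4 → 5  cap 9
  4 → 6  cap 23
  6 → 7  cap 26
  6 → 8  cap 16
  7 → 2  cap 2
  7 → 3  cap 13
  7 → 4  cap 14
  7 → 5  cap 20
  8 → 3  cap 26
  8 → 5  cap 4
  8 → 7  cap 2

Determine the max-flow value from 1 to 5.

augment #1: 1→0→5 bottleneck 10, total now 10
augment #2: 1→7→5 bottleneck 10, total now 20
augment #3: 1→0→7→5 bottleneck 4, total now 24
augment #4: 1→2→4→5 bottleneck 2, total now 26
augment #5: 1→2→8→5 bottleneck 4, total now 30
augment #6: 1→2→8→3→5 bottleneck 9, total now 39
augment #7: 1→2→8→7→5 bottleneck 2, total now 41
augment #8: 1→2→0→6→7→5 bottleneck 2, total now 43

Maximum flow value: 43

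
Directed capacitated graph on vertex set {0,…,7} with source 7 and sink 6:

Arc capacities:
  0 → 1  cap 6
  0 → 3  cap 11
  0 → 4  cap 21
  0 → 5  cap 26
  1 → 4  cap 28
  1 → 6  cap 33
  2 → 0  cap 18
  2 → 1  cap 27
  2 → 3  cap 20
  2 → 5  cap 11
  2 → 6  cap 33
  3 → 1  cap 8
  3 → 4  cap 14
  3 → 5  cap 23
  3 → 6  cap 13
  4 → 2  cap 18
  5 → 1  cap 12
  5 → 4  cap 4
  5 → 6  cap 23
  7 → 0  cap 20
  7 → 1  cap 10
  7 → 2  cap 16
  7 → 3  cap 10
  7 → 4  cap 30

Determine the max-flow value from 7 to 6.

Maximum flow value: 74

augment #1: 7→1→6 bottleneck 10, total now 10
augment #2: 7→2→6 bottleneck 16, total now 26
augment #3: 7→3→6 bottleneck 10, total now 36
augment #4: 7→0→1→6 bottleneck 6, total now 42
augment #5: 7→0→3→6 bottleneck 3, total now 45
augment #6: 7→0→5→6 bottleneck 11, total now 56
augment #7: 7→4→2→6 bottleneck 17, total now 73
augment #8: 7→4→2→1→6 bottleneck 1, total now 74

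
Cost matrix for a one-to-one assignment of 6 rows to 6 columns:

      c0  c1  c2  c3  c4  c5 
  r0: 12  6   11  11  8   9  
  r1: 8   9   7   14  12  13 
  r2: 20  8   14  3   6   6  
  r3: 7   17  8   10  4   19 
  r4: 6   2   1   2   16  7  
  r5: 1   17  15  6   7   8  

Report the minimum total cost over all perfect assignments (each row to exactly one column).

one of 2 optimal assignments: row0→col1 (cost 6), row1→col2 (cost 7), row2→col5 (cost 6), row3→col4 (cost 4), row4→col3 (cost 2), row5→col0 (cost 1)
total = 6 + 7 + 6 + 4 + 2 + 1 = 26

Minimum assignment cost: 26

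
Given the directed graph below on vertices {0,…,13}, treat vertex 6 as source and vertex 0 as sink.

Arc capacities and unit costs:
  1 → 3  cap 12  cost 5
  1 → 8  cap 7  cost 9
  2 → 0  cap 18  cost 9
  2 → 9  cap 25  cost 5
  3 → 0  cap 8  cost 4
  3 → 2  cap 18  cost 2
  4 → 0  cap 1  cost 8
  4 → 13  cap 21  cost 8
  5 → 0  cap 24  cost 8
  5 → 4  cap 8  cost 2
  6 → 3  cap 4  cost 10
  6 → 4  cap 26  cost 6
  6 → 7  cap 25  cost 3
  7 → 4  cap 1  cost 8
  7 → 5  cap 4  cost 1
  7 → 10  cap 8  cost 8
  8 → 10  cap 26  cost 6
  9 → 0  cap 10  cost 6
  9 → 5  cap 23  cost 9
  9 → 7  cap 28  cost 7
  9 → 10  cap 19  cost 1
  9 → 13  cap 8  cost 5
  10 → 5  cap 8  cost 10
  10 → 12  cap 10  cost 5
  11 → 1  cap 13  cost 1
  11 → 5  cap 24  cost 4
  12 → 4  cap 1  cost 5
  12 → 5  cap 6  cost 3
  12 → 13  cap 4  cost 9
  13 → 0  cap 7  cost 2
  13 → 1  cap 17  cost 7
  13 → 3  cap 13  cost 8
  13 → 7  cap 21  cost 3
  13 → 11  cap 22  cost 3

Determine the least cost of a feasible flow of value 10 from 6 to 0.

Minimum cost for 10 units: 134

shortest-cost path #1: 6→7→5→0 push 4 @ unit cost 12 (adds 48)
shortest-cost path #2: 6→3→0 push 4 @ unit cost 14 (adds 56)
shortest-cost path #3: 6→4→0 push 1 @ unit cost 14 (adds 14)
shortest-cost path #4: 6→4→13→0 push 1 @ unit cost 16 (adds 16)
total cost = 134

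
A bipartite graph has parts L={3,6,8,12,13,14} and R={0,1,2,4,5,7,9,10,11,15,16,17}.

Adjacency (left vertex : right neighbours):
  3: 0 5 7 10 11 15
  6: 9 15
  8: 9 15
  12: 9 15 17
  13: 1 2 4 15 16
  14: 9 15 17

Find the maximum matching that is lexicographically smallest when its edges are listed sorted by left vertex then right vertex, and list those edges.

Lex-smallest maximum matching: {(3,0), (6,9), (8,15), (12,17), (13,1)}

|M| = 5 (so the lex-smallest maximum matching has 5 edges)
process left vertices in ascending order; for each, take the smallest-labelled available neighbour that still permits 5 edges overall, or leave it unmatched if none does
lex-smallest matching: {3-0, 6-9, 8-15, 12-17, 13-1}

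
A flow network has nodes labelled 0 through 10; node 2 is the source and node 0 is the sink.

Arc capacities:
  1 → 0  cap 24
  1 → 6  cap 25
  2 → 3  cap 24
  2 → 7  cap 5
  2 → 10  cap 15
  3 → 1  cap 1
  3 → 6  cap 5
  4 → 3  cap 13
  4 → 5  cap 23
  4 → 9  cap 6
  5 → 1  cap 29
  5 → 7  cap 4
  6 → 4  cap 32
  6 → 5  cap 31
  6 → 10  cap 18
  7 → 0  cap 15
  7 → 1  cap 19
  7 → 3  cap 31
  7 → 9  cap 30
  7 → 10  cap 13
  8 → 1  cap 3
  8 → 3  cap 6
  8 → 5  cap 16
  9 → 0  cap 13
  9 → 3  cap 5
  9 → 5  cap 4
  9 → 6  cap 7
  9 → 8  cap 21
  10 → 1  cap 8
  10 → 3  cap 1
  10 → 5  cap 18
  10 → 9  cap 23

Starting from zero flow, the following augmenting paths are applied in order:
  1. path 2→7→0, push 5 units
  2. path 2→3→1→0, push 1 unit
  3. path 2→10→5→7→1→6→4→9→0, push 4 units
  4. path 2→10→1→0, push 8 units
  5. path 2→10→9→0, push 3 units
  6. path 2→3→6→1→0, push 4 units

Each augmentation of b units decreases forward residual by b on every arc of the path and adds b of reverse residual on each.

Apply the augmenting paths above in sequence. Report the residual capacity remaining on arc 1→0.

Residual capacity of (1,0): 11

after path 1 (2→7→0, push 5): res(1,0)=24
after path 2 (2→3→1→0, push 1): res(1,0)=23
after path 3 (2→10→5→7→1→6→4→9→0, push 4): res(1,0)=23
after path 4 (2→10→1→0, push 8): res(1,0)=15
after path 5 (2→10→9→0, push 3): res(1,0)=15
after path 6 (2→3→6→1→0, push 4): res(1,0)=11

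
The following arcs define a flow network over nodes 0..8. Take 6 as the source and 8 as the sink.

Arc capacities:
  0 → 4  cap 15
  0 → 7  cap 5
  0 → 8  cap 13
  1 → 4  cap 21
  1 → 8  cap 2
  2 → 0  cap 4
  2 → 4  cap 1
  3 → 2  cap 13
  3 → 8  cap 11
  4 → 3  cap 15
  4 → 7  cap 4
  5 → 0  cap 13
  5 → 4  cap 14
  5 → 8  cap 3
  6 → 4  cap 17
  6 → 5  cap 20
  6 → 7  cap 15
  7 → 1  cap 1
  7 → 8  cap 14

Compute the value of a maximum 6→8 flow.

Maximum flow value: 42

augment #1: 6→5→8 bottleneck 3, total now 3
augment #2: 6→7→8 bottleneck 14, total now 17
augment #3: 6→4→3→8 bottleneck 11, total now 28
augment #4: 6→5→0→8 bottleneck 13, total now 41
augment #5: 6→7→1→8 bottleneck 1, total now 42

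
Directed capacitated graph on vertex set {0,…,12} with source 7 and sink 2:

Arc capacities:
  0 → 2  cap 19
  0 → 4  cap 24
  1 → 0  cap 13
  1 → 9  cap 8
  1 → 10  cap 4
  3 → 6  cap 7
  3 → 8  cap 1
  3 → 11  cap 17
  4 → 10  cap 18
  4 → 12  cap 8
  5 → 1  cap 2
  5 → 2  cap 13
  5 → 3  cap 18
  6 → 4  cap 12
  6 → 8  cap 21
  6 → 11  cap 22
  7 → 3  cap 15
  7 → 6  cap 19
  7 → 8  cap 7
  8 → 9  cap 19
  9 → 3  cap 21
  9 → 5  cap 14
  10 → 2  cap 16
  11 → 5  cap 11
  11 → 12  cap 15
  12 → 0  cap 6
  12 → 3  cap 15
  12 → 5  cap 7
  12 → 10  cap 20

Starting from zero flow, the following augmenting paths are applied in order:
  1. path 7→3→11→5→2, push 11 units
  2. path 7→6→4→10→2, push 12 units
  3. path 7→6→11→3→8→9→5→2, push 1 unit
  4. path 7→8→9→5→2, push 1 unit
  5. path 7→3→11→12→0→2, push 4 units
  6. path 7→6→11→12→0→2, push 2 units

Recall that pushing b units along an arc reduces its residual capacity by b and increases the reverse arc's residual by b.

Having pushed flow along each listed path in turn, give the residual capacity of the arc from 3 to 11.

Residual capacity of (3,11): 3

after path 1 (7→3→11→5→2, push 11): res(3,11)=6
after path 2 (7→6→4→10→2, push 12): res(3,11)=6
after path 3 (7→6→11→3→8→9→5→2, push 1): res(3,11)=7
after path 4 (7→8→9→5→2, push 1): res(3,11)=7
after path 5 (7→3→11→12→0→2, push 4): res(3,11)=3
after path 6 (7→6→11→12→0→2, push 2): res(3,11)=3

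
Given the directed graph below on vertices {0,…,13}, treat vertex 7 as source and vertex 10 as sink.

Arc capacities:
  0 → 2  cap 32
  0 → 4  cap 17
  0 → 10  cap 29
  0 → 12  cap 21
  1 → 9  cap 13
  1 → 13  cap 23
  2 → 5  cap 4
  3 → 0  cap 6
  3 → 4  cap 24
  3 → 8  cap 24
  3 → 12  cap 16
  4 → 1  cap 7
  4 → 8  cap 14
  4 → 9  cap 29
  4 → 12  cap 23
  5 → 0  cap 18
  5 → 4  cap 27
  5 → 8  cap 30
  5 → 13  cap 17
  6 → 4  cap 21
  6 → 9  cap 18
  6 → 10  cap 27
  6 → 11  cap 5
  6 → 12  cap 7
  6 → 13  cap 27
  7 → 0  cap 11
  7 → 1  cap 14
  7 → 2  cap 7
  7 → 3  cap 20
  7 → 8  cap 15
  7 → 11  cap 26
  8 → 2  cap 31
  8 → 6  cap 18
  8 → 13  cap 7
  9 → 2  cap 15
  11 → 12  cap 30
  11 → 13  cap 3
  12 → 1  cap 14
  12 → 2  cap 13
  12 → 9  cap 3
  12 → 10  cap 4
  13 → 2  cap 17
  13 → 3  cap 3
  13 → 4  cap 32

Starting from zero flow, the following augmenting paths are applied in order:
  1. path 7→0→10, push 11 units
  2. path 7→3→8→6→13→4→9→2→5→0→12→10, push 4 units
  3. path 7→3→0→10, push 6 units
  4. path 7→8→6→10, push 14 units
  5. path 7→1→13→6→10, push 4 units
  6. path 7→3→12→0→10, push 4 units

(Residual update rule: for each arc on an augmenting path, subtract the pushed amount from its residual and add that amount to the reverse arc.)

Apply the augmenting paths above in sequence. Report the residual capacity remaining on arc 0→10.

Residual capacity of (0,10): 8

after path 1 (7→0→10, push 11): res(0,10)=18
after path 2 (7→3→8→6→13→4→9→2→5→0→12→10, push 4): res(0,10)=18
after path 3 (7→3→0→10, push 6): res(0,10)=12
after path 4 (7→8→6→10, push 14): res(0,10)=12
after path 5 (7→1→13→6→10, push 4): res(0,10)=12
after path 6 (7→3→12→0→10, push 4): res(0,10)=8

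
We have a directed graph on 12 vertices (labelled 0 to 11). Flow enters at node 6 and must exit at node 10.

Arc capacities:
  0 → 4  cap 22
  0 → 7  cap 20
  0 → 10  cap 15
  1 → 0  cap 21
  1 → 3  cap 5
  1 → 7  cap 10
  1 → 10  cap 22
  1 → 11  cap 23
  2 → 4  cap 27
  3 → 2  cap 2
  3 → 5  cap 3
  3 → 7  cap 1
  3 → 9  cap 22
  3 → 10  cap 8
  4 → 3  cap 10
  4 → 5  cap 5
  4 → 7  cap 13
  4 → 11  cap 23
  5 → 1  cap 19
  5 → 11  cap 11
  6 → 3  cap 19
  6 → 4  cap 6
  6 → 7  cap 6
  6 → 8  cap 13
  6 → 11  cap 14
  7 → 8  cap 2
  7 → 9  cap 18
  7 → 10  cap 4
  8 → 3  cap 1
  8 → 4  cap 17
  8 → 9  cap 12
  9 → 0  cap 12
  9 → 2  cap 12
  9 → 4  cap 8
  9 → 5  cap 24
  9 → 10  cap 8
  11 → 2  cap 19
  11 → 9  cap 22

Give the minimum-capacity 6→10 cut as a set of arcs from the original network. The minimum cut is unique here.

Min-cut arcs: {(3,10), (5,1), (7,10), (9,0), (9,10)} (total capacity 51)

augment #1: 6→3→10 push 8
augment #2: 6→7→10 push 4
augment #3: 6→3→9→10 push 8
augment #4: 6→3→5→1→10 push 3
augment #5: 6→4→5→1→10 push 5
augment #6: 6→7→9→0→10 push 2
augment #7: 6→8→9→0→10 push 10
augment #8: 6→8→9→5→1→10 push 2
augment #9: 6→11→9→5→1→10 push 9
max flow = 51; residual-reachable set from 6 gives S-side
cut edges (S→T): {(3,10), (5,1), (7,10), (9,0), (9,10)} total cap 51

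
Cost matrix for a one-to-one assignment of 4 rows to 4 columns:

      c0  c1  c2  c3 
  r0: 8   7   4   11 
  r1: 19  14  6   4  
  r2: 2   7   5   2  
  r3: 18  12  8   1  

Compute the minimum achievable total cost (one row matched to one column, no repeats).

optimal assignment: row0→col1 (cost 7), row1→col2 (cost 6), row2→col0 (cost 2), row3→col3 (cost 1)
total = 7 + 6 + 2 + 1 = 16

Minimum assignment cost: 16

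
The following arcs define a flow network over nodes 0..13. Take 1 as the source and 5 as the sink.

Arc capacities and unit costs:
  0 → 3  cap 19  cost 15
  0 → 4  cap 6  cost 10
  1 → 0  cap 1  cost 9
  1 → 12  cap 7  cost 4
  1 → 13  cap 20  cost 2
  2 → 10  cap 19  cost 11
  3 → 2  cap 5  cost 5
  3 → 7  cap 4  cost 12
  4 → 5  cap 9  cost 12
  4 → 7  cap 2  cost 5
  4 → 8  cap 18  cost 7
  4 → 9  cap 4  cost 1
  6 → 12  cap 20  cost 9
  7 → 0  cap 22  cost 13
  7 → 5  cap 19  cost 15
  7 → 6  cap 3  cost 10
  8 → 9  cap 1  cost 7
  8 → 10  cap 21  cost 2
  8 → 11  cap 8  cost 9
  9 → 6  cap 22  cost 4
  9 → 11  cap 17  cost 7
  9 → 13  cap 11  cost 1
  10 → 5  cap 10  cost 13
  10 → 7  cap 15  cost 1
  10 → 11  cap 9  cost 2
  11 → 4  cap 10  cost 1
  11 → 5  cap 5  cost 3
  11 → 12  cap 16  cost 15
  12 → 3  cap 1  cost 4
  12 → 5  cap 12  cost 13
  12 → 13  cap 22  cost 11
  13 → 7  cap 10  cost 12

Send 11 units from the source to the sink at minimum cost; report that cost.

shortest-cost path #1: 1→12→5 push 7 @ unit cost 17 (adds 119)
shortest-cost path #2: 1→13→7→5 push 4 @ unit cost 29 (adds 116)
total cost = 235

Minimum cost for 11 units: 235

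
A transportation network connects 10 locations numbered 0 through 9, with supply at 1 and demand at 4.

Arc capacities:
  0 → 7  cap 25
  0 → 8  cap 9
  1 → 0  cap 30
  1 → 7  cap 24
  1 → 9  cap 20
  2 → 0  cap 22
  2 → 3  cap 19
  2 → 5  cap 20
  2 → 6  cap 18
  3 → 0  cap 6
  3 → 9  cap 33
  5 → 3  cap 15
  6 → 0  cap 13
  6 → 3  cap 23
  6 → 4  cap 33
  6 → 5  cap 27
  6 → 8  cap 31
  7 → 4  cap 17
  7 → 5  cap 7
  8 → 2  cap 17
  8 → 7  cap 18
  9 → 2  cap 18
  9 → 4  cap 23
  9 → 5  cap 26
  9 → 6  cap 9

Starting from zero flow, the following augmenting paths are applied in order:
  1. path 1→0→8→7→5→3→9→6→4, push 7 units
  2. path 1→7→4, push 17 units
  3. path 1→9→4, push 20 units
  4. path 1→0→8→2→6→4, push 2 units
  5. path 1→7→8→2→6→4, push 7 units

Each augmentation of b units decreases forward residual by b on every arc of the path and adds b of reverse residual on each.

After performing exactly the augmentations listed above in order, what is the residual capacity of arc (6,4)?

after path 1 (1→0→8→7→5→3→9→6→4, push 7): res(6,4)=26
after path 2 (1→7→4, push 17): res(6,4)=26
after path 3 (1→9→4, push 20): res(6,4)=26
after path 4 (1→0→8→2→6→4, push 2): res(6,4)=24
after path 5 (1→7→8→2→6→4, push 7): res(6,4)=17

Residual capacity of (6,4): 17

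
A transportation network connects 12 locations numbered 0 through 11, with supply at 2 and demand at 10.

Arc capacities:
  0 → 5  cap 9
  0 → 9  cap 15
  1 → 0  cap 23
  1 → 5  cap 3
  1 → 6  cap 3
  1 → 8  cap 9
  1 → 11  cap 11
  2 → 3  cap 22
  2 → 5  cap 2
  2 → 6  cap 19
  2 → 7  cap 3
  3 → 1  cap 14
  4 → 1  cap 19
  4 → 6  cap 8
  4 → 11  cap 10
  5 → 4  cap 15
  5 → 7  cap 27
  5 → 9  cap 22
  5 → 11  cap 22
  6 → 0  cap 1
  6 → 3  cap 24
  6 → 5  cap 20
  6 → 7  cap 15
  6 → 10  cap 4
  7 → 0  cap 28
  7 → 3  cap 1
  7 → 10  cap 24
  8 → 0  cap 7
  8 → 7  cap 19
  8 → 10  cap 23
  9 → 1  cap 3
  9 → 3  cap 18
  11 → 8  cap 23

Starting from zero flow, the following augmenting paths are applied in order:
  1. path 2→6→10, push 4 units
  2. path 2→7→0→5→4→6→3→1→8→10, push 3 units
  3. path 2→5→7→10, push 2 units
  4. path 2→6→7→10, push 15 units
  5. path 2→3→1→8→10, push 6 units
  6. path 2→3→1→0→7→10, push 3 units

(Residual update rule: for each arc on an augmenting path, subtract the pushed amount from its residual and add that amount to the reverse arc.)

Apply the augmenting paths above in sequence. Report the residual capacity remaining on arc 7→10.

Residual capacity of (7,10): 4

after path 1 (2→6→10, push 4): res(7,10)=24
after path 2 (2→7→0→5→4→6→3→1→8→10, push 3): res(7,10)=24
after path 3 (2→5→7→10, push 2): res(7,10)=22
after path 4 (2→6→7→10, push 15): res(7,10)=7
after path 5 (2→3→1→8→10, push 6): res(7,10)=7
after path 6 (2→3→1→0→7→10, push 3): res(7,10)=4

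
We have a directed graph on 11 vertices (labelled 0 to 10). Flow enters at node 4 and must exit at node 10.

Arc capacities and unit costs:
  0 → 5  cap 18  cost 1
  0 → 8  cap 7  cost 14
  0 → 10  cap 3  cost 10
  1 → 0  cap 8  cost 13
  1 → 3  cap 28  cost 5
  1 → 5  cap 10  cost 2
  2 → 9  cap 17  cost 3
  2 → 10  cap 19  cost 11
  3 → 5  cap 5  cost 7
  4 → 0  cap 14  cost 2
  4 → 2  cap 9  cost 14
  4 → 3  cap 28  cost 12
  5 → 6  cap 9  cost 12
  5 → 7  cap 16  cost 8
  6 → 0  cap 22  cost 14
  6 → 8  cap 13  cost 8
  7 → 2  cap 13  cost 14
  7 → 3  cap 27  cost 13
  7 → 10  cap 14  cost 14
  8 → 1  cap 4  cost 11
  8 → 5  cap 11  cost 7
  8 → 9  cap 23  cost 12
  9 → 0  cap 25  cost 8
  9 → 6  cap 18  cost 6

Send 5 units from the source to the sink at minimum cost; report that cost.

Minimum cost for 5 units: 86

shortest-cost path #1: 4→0→10 push 3 @ unit cost 12 (adds 36)
shortest-cost path #2: 4→2→10 push 2 @ unit cost 25 (adds 50)
total cost = 86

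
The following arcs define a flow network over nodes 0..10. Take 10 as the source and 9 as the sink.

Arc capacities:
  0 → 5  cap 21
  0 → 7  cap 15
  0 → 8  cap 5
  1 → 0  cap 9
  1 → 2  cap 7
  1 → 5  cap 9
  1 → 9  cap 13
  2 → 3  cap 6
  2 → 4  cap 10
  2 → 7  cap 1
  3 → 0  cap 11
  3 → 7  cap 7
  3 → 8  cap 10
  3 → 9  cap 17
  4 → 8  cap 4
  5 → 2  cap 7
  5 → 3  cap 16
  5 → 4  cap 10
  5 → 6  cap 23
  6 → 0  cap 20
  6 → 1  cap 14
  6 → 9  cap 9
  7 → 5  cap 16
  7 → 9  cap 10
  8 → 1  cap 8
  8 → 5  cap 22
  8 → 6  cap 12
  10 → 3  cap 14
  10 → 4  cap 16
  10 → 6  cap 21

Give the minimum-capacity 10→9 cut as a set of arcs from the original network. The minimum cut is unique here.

augment #1: 10→3→9 push 14
augment #2: 10→6→9 push 9
augment #3: 10→6→1→9 push 12
augment #4: 10→4→8→1→9 push 1
augment #5: 10→4→8→5→3→9 push 3
max flow = 39; residual-reachable set from 10 gives S-side
cut edges (S→T): {(4,8), (10,3), (10,6)} total cap 39

Min-cut arcs: {(4,8), (10,3), (10,6)} (total capacity 39)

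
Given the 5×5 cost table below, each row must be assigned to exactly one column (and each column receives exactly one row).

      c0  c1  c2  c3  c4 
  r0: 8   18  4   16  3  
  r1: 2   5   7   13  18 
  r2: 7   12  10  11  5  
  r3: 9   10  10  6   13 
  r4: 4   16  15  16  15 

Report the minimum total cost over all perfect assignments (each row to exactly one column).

optimal assignment: row0→col2 (cost 4), row1→col1 (cost 5), row2→col4 (cost 5), row3→col3 (cost 6), row4→col0 (cost 4)
total = 4 + 5 + 5 + 6 + 4 = 24

Minimum assignment cost: 24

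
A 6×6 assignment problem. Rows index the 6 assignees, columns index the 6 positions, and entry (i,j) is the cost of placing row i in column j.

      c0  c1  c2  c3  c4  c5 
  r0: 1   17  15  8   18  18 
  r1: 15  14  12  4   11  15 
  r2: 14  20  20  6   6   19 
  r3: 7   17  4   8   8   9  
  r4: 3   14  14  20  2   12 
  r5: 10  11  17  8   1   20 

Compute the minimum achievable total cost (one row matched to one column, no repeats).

one of 2 optimal assignments: row0→col0 (cost 1), row1→col1 (cost 14), row2→col3 (cost 6), row3→col2 (cost 4), row4→col5 (cost 12), row5→col4 (cost 1)
total = 1 + 14 + 6 + 4 + 12 + 1 = 38

Minimum assignment cost: 38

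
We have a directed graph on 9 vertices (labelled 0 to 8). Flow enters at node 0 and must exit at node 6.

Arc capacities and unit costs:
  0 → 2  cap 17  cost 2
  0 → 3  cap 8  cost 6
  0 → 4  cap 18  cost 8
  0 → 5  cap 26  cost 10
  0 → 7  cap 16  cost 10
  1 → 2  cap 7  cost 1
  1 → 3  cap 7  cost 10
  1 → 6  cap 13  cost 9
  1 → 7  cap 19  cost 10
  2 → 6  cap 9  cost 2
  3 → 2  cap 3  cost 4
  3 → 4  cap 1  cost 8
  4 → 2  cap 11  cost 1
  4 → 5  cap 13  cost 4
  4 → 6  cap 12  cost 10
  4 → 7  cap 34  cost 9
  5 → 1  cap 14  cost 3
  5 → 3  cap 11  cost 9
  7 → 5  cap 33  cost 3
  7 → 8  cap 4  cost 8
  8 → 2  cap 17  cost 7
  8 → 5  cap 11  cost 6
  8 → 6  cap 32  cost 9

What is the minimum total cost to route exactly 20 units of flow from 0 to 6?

shortest-cost path #1: 0→2→6 push 9 @ unit cost 4 (adds 36)
shortest-cost path #2: 0→4→6 push 11 @ unit cost 18 (adds 198)
total cost = 234

Minimum cost for 20 units: 234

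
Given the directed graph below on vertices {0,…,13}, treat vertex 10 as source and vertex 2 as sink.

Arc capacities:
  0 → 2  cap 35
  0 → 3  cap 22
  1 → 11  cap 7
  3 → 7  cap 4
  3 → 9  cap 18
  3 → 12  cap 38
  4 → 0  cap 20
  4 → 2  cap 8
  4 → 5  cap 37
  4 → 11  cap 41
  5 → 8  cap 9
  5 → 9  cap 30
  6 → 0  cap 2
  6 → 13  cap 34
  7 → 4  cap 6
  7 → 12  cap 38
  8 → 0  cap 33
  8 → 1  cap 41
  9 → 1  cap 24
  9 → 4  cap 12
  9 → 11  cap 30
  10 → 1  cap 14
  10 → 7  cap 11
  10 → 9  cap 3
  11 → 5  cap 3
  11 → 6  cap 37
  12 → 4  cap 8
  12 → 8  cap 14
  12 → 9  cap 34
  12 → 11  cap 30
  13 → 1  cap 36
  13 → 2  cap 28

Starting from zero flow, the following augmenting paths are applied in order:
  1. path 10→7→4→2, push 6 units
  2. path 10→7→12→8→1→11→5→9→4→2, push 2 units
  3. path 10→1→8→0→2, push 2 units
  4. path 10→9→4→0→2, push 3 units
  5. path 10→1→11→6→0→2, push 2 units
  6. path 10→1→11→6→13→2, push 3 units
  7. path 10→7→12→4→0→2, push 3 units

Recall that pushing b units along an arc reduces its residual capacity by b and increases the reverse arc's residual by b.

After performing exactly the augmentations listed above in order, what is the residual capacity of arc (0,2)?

after path 1 (10→7→4→2, push 6): res(0,2)=35
after path 2 (10→7→12→8→1→11→5→9→4→2, push 2): res(0,2)=35
after path 3 (10→1→8→0→2, push 2): res(0,2)=33
after path 4 (10→9→4→0→2, push 3): res(0,2)=30
after path 5 (10→1→11→6→0→2, push 2): res(0,2)=28
after path 6 (10→1→11→6→13→2, push 3): res(0,2)=28
after path 7 (10→7→12→4→0→2, push 3): res(0,2)=25

Residual capacity of (0,2): 25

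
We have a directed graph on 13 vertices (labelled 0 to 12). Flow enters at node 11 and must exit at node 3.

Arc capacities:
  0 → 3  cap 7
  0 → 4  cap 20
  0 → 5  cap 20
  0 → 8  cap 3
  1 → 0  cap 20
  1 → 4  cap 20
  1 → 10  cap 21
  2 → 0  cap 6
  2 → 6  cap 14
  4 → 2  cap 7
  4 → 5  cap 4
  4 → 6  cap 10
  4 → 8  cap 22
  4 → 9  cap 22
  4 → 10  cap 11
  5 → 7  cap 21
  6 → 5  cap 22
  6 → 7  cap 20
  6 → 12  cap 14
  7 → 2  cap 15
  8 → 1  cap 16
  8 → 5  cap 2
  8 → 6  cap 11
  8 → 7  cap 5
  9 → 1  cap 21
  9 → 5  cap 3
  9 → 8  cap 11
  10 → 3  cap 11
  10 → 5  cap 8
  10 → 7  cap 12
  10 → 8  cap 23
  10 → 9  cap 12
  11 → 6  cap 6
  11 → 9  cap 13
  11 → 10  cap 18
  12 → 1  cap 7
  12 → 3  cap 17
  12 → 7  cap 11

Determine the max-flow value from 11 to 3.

Maximum flow value: 32

augment #1: 11→10→3 bottleneck 11, total now 11
augment #2: 11→6→12→3 bottleneck 6, total now 17
augment #3: 11→9→1→0→3 bottleneck 7, total now 24
augment #4: 11→9→8→6→12→3 bottleneck 6, total now 30
augment #5: 11→10→8→6→12→3 bottleneck 2, total now 32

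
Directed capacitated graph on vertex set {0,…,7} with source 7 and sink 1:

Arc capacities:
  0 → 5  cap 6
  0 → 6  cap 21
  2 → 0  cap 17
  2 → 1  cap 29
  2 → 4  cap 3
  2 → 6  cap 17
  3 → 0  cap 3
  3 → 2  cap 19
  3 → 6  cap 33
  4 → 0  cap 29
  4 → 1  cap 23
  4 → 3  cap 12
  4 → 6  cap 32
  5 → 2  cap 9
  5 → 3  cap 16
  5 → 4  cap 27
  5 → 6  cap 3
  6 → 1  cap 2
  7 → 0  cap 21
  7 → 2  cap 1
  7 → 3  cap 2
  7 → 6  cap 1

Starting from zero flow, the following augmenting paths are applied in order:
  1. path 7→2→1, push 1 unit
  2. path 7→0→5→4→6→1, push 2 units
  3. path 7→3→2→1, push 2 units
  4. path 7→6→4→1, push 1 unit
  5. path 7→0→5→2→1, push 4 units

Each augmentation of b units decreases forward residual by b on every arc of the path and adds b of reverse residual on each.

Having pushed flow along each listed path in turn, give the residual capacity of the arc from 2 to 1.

Residual capacity of (2,1): 22

after path 1 (7→2→1, push 1): res(2,1)=28
after path 2 (7→0→5→4→6→1, push 2): res(2,1)=28
after path 3 (7→3→2→1, push 2): res(2,1)=26
after path 4 (7→6→4→1, push 1): res(2,1)=26
after path 5 (7→0→5→2→1, push 4): res(2,1)=22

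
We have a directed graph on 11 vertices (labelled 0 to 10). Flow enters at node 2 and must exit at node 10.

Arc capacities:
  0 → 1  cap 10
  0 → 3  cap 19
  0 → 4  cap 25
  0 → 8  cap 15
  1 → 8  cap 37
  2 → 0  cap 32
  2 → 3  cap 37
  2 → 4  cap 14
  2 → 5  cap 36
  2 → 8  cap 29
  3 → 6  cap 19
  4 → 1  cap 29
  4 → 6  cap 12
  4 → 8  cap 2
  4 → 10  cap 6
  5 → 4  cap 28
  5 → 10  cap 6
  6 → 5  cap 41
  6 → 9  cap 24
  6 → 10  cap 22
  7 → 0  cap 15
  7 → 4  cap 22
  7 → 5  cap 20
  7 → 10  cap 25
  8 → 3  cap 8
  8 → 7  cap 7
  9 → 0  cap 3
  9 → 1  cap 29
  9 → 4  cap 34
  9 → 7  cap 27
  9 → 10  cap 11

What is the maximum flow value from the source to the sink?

Maximum flow value: 50

augment #1: 2→4→10 bottleneck 6, total now 6
augment #2: 2→5→10 bottleneck 6, total now 12
augment #3: 2→3→6→10 bottleneck 19, total now 31
augment #4: 2→4→6→10 bottleneck 3, total now 34
augment #5: 2→8→7→10 bottleneck 7, total now 41
augment #6: 2→4→6→9→10 bottleneck 5, total now 46
augment #7: 2→0→4→6→9→10 bottleneck 4, total now 50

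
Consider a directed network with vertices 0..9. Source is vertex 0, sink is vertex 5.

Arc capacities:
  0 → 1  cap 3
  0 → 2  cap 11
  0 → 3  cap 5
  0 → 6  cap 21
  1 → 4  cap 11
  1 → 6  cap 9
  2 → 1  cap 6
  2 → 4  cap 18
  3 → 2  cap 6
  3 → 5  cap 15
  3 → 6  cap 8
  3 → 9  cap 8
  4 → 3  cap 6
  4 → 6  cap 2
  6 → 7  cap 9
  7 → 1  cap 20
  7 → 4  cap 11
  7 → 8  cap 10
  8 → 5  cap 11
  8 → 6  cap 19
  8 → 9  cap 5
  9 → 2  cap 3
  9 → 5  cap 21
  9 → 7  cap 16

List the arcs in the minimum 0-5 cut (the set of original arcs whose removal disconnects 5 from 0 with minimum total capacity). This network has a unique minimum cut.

Min-cut arcs: {(0,3), (4,3), (6,7)} (total capacity 20)

augment #1: 0→3→5 push 5
augment #2: 0→1→4→3→5 push 3
augment #3: 0→2→4→3→5 push 3
augment #4: 0→6→7→8→5 push 9
max flow = 20; residual-reachable set from 0 gives S-side
cut edges (S→T): {(0,3), (4,3), (6,7)} total cap 20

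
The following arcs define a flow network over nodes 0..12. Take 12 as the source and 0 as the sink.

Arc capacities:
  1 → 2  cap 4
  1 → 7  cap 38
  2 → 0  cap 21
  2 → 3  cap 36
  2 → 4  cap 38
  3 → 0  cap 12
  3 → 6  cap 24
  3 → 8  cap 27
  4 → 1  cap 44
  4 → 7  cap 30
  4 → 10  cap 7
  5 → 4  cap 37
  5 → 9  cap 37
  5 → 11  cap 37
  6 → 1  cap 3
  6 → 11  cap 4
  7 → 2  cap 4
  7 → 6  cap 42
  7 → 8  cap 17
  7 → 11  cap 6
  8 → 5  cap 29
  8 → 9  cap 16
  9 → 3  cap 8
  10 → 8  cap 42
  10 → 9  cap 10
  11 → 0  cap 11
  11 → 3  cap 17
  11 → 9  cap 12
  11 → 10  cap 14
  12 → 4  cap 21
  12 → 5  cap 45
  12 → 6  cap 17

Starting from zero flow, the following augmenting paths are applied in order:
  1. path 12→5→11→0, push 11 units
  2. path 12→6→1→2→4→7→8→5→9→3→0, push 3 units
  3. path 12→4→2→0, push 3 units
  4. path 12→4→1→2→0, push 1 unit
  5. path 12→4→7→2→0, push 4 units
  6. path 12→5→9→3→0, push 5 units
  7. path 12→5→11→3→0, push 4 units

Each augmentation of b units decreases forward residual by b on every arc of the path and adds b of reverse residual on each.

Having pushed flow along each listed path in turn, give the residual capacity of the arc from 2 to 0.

after path 1 (12→5→11→0, push 11): res(2,0)=21
after path 2 (12→6→1→2→4→7→8→5→9→3→0, push 3): res(2,0)=21
after path 3 (12→4→2→0, push 3): res(2,0)=18
after path 4 (12→4→1→2→0, push 1): res(2,0)=17
after path 5 (12→4→7→2→0, push 4): res(2,0)=13
after path 6 (12→5→9→3→0, push 5): res(2,0)=13
after path 7 (12→5→11→3→0, push 4): res(2,0)=13

Residual capacity of (2,0): 13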